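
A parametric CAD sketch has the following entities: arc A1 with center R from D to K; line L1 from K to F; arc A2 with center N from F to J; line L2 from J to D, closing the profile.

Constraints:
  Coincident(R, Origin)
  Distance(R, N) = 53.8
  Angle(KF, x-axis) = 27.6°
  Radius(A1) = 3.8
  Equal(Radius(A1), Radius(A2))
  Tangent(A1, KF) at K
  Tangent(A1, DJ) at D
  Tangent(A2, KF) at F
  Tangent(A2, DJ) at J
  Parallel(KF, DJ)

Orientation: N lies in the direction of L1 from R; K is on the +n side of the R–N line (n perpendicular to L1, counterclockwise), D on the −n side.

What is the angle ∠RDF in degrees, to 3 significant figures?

82.0°

The slot axis is L1's direction at 27.6°, so u = (cos 27.6°, sin 27.6°) = (0.886, 0.463) and n = (−sin 27.6°, cos 27.6°) = (-0.463, 0.886). R is at the origin and N lies 53.8 along u from R, so N = 53.8·u = (47.7, 24.9). Tangency of A1 to both parallel lines with radius 3.8 puts K and D at R ± 3.8·n: K = (-1.76, 3.37), D = (1.76, -3.37). Equal radii place F and J the same way about N: F = N + 3.8·n = (45.9, 28.3), J = N − 3.8·n = (49.4, 21.6). Then cos ∠RDF = DR·DF / (|DR||DF|), giving 82.0°.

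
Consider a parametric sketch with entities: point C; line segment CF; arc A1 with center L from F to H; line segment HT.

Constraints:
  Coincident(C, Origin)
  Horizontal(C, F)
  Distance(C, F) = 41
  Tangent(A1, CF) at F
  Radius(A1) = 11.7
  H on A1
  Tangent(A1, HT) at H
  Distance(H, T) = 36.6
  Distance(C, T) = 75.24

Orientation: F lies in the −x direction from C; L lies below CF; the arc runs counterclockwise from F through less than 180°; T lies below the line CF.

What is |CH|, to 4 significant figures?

53.21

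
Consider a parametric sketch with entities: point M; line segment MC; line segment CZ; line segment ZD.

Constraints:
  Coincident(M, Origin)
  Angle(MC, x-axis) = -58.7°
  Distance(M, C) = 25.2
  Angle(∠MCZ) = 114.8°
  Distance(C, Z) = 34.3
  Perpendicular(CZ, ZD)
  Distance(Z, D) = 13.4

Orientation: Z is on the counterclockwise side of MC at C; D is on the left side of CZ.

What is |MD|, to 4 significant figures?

45.86

M is at the origin; MC runs at -58.7° with length 25.2, so C = 25.2·(cos -58.7°, sin -58.7°) = (13.09, -21.53). ∠MCZ = 114.8°, so CZ runs at -58.7° + (180° − 114.8°) = 6.500° from the x-axis; with |CZ| = 34.3, Z = C + 34.3·(cos 6.500°, sin 6.500°) = (47.17, -17.65). CZ is perpendicular to ZD; with |ZD| = 13.4 on the left of CZ, D = Z + 13.4·(-0.1132, 0.9936) = (45.65, -4.336). Then |MD| = |D − M| = 45.86.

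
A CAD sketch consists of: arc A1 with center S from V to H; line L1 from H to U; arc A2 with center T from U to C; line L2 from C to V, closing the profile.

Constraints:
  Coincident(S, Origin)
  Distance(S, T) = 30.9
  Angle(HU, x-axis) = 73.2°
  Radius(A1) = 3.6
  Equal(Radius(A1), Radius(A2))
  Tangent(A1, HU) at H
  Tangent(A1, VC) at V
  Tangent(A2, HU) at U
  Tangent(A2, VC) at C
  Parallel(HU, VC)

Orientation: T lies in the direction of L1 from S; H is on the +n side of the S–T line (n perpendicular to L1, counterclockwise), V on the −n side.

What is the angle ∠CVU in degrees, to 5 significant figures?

13.116°

The slot axis is L1's direction at 73.2°, so u = (cos 73.2°, sin 73.2°) = (0.28903, 0.95732) and n = (−sin 73.2°, cos 73.2°) = (-0.95732, 0.28903). S is at the origin and T lies 30.9 along u from S, so T = 30.9·u = (8.9311, 29.581). Tangency of A1 to both parallel lines with radius 3.6 puts H and V at S ± 3.6·n: H = (-3.4464, 1.0405), V = (3.4464, -1.0405). Equal radii place U and C the same way about T: U = T + 3.6·n = (5.4847, 30.622), C = T − 3.6·n = (12.377, 28.541). Then cos ∠CVU = VC·VU / (|VC||VU|), giving 13.116°.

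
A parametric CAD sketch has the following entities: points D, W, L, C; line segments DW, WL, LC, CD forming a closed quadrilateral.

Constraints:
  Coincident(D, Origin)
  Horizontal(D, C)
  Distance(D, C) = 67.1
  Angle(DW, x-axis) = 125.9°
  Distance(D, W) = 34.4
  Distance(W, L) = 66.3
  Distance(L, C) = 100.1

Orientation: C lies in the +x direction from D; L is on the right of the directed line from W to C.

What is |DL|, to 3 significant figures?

45.9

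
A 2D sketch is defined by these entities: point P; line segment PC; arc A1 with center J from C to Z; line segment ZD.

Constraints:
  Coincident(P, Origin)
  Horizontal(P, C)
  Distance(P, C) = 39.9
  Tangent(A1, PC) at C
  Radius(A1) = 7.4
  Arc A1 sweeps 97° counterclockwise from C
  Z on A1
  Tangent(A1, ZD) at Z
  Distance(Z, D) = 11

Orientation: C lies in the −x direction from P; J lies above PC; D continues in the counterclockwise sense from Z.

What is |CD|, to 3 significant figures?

20.1

P is at the origin; P and C share the same y with |PC| = 39.9 and C on the −x side, so C = (-39.9, 0.00). A1 meets PC tangentially, so JC is at right angles to PC, so J = C + (0, 7.4) = (-39.9, 7.40). On A1, C sits at bearing -90° from J; a 97° counterclockwise sweep puts Z at bearing 7°, so Z = J + 7.4·(cos 7°, sin 7°) = (-32.6, 8.30). The tangent condition forces JZ to be normal to ZD, so ZD runs along (−sin 7°, cos 7°); with |ZD| = 11.0, D = (-33.9, 19.2). Then |CD| = |D − C| = 20.1.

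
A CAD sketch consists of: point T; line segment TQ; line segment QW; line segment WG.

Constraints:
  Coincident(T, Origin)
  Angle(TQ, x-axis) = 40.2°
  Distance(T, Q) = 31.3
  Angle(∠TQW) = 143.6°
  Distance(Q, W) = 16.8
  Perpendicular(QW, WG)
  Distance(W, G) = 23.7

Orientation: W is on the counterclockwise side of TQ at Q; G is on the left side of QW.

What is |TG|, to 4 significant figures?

42.30

T is at the origin; TQ runs at 40.2° with length 31.3, so Q = 31.3·(cos 40.2°, sin 40.2°) = (23.91, 20.20). ∠TQW = 143.6°, so QW runs at 40.2° + (180° − 143.6°) = 76.60° from the x-axis; with |QW| = 16.8, W = Q + 16.8·(cos 76.60°, sin 76.60°) = (27.80, 36.55). QW is perpendicular to WG; with |WG| = 23.7 on the left of QW, G = W + 23.7·(-0.9728, 0.2317) = (4.745, 42.04). Then |TG| = |G − T| = 42.30.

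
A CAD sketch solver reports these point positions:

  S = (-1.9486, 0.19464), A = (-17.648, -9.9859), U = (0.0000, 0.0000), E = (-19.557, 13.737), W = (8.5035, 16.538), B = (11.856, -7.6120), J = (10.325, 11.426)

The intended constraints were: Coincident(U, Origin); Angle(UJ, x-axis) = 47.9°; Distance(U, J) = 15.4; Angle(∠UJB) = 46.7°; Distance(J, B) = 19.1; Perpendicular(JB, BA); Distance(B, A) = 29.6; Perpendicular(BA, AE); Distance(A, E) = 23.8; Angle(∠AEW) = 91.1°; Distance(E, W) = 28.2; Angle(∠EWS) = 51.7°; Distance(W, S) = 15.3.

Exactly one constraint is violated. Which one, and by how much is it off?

Distance(W, S) = 15.3 — off by 4.10.

U = (0.00, 0.00) ✓; UJ at 47.90° ✓; |UJ| = 15.40 ✓; ∠UJB = 46.70° ✓; |JB| = 19.10 ✓; ∠(JB, BA) = 90.00° ✓; |BA| = 29.60 ✓; ∠(BA, AE) = 90.00° ✓; |AE| = 23.80 ✓; ∠AEW = 91.10° ✓; |EW| = 28.20 ✓; ∠EWS = 51.70° ✓; |WS| = 19.40 ✗.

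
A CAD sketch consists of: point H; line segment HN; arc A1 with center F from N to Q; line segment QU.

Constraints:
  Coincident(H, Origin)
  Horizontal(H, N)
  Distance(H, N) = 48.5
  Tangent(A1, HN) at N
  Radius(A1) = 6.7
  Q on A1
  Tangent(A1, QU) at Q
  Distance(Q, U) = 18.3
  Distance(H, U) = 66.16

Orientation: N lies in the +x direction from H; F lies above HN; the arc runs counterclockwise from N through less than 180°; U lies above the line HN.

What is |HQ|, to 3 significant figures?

54.5

H is at the origin; HN is horizontal with |HN| = 48.5 and N on the +x side, so N = (48.5, 0.00). Tangency of A1 to HN means the radius FN is perpendicular to HN, so F = N + (0, 6.7) = (48.5, 6.70). Since FQ ⟂ QU (tangency), |FU| = √(6.7² + 18.3²) = 19.5 regardless of where Q sits on A1. So U lies on both circle(H, 66.16) and circle(F, 19.5); the above-HN intersection is U = (63.2, 19.5). Q is the foot of the tangent from U: Q = (54.4, 3.45).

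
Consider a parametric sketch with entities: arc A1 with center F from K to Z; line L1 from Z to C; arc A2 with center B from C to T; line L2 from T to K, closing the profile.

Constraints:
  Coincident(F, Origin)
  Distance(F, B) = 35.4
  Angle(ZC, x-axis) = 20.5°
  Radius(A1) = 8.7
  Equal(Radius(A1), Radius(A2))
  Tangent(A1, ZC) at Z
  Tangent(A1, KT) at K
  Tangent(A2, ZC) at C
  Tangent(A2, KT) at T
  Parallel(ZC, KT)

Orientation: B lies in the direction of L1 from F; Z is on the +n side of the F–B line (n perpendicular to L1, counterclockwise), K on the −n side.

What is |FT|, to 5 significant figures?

36.453

Tangency of A1 to both parallel lines with radius 8.7 puts Z and K at F ± 8.7·n: Z = (-3.0468, 8.1490), K = (3.0468, -8.1490). Equal radii place C and T the same way about B: C = B + 8.7·n = (30.111, 20.546), T = B − 8.7·n = (36.205, 4.2483). Then |FT| = |T − F| = 36.453.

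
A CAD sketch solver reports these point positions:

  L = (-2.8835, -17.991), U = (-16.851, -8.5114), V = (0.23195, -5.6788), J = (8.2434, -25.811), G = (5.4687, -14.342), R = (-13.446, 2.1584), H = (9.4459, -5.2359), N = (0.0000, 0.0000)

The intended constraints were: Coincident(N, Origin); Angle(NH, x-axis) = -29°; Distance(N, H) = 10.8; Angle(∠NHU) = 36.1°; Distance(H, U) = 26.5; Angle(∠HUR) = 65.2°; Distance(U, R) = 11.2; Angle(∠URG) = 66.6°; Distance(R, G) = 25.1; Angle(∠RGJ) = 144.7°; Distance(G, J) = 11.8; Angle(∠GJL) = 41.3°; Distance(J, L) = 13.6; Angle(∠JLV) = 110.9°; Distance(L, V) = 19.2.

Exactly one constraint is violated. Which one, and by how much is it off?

Distance(L, V) = 19.2 — off by 6.50.

N = (0.00, 0.00) ✓; NH at -29.00° ✓; |NH| = 10.80 ✓; ∠NHU = 36.10° ✓; |HU| = 26.50 ✓; ∠HUR = 65.20° ✓; |UR| = 11.20 ✓; ∠URG = 66.60° ✓; |RG| = 25.10 ✓; ∠RGJ = 144.7° ✓; |GJ| = 11.80 ✓; ∠GJL = 41.30° ✓; |JL| = 13.60 ✓; ∠JLV = 110.9° ✓; |LV| = 12.70 ✗.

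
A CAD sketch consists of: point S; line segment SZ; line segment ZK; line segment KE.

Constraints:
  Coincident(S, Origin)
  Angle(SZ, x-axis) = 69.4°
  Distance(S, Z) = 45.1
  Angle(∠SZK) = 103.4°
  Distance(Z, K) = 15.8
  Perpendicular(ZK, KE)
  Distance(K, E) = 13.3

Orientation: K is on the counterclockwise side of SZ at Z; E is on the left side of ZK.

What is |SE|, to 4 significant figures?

40.30

S is at the origin; SZ runs at 69.4° with length 45.1, so Z = 45.1·(cos 69.4°, sin 69.4°) = (15.87, 42.22). ∠SZK = 103.4°, so ZK runs at 69.4° + (180° − 103.4°) = 146.0° from the x-axis; with |ZK| = 15.8, K = Z + 15.8·(cos 146.0°, sin 146.0°) = (2.769, 51.05). ZK is perpendicular to KE; with |KE| = 13.3 on the left of ZK, E = K + 13.3·(-0.5592, -0.8290) = (-4.668, 40.03). Then |SE| = |E − S| = 40.30.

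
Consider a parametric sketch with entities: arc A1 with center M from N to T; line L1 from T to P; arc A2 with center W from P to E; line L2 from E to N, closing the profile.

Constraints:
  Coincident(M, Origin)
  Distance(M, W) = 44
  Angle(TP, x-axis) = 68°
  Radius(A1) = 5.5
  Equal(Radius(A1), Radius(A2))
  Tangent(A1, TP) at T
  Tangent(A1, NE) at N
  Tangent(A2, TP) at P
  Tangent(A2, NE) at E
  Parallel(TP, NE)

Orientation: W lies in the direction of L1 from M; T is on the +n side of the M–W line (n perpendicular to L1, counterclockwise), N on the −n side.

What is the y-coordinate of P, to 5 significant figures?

42.856

The slot axis is L1's direction at 68.0°, so u = (cos 68.0°, sin 68.0°) = (0.37461, 0.92718) and n = (−sin 68.0°, cos 68.0°) = (-0.92718, 0.37461). M is at the origin and W lies 44.0 along u from M, so W = 44.0·u = (16.483, 40.796). Tangency of A1 to both parallel lines with radius 5.5 puts T and N at M ± 5.5·n: T = (-5.0995, 2.0603), N = (5.0995, -2.0603). Equal radii place P and E the same way about W: P = W + 5.5·n = (11.383, 42.856), E = W − 5.5·n = (21.582, 38.736). So P.y = 42.856.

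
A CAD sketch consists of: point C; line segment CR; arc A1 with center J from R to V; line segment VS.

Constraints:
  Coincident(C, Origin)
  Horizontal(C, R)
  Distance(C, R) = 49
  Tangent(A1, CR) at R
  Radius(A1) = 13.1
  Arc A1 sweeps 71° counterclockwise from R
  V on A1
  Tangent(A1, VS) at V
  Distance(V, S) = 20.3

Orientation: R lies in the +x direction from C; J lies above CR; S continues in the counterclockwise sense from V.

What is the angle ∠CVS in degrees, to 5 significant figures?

117.19°

C is at the origin; CR is horizontal with |CR| = 49.0 and R on the +x side, so R = (49.000, 0.0000). The tangent condition forces JR to be normal to CR, so J = R + (0, 13.1) = (49.000, 13.100). On A1, R sits at bearing -90° from J; a 71° counterclockwise sweep puts V at bearing -19°, so V = J + 13.1·(cos -19°, sin -19°) = (61.386, 8.8351). Tangency of A1 to VS means the radius JV is perpendicular to VS, so VS runs along (−sin -19°, cos -19°); with |VS| = 20.3, S = (67.995, 28.029). Then cos ∠CVS = VC·VS / (|VC||VS|), giving 117.19°.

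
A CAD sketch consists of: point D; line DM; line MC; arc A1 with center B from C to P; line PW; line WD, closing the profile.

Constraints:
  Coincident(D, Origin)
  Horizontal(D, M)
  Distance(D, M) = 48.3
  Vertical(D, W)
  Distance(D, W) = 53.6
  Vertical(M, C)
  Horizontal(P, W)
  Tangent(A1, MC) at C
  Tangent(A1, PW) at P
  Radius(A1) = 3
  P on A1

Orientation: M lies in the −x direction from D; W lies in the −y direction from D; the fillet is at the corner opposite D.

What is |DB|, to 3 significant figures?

67.9

DW is vertical with |DW| = 53.6 and W on the −y side, so W = (0.00, -53.6). The virtual corner opposite D is at (-48.3, -53.6). Since A1 is tangent to MC there, BC ⟂ MC and the tangent condition forces BP to be normal to PW, with radius 3.0, so the center B sits 3.0 in from both sides at B = (-45.3, -50.6). Then |DB| = |B − D| = 67.9.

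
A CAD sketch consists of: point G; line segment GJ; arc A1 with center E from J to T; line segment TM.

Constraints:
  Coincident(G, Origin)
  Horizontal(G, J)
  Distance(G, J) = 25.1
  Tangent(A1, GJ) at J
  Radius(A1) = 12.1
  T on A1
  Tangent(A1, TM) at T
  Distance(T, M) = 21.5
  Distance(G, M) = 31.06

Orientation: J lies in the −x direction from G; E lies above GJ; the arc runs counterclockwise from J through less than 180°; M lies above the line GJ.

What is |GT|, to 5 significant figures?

16.193

G is at the origin; GJ is horizontal with |GJ| = 25.1 and J on the −x side, so J = (-25.100, 0.0000). The tangent condition forces EJ to be normal to GJ, so E = J + (0, 12.1) = (-25.100, 12.100). Since ET ⟂ TM (tangency), |EM| = √(12.1² + 21.5²) = 24.671 regardless of where T sits on A1. So M lies on both circle(G, 31.06) and circle(E, 24.671); the above-GJ intersection is M = (-8.1051, 29.984). T is the foot of the tangent from M: T = (-13.368, 9.1380).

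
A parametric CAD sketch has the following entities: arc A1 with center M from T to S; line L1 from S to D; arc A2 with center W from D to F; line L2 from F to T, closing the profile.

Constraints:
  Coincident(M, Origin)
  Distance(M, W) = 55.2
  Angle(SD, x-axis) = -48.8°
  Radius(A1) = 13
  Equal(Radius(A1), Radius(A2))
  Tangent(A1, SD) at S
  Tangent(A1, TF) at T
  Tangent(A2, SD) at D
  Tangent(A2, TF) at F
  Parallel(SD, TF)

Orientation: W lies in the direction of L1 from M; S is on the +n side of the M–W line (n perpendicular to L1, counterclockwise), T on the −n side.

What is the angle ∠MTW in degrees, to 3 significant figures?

76.7°

M is at the origin and W lies 55.2 along u from M, so W = 55.2·u = (36.4, -41.5). Tangency of A1 to both parallel lines with radius 13.0 puts S and T at M ± 13.0·n: S = (9.78, 8.56), T = (-9.78, -8.56). Then cos ∠MTW = TM·TW / (|TM||TW|), giving 76.7°.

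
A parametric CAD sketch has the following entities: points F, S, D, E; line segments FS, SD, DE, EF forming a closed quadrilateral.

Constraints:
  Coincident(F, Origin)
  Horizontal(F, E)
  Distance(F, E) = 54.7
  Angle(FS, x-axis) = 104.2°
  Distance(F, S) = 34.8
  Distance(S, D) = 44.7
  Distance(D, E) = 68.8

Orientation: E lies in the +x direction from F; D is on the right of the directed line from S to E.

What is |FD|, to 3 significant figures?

17.0

F is at the origin; FE is horizontal with |FE| = 54.7 and E in +x, so E = (54.7, 0). FS runs at 104.2° with |FS| = 34.8, so S = (-8.54, 33.7). D is determined by |SD| = 44.7 and |DE| = 68.8 together: it lies at the intersection of circle(S, 44.7) and circle(E, 68.8). With |SE| = 71.7, the foot of the radical line on SE is 16.8 from S and the perpendicular offset is √(44.7² − 16.8²) = 41.4. Taking the right-of-SE solution: D = (-13.3, -10.7).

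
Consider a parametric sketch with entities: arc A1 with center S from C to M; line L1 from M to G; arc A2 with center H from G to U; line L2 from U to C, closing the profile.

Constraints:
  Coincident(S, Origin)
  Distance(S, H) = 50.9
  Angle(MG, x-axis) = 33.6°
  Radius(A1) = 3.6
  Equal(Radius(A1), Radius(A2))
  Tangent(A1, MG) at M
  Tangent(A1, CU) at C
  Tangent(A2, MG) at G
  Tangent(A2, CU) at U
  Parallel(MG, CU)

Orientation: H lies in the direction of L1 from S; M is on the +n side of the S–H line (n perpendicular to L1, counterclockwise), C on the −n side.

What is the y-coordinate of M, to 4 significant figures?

2.999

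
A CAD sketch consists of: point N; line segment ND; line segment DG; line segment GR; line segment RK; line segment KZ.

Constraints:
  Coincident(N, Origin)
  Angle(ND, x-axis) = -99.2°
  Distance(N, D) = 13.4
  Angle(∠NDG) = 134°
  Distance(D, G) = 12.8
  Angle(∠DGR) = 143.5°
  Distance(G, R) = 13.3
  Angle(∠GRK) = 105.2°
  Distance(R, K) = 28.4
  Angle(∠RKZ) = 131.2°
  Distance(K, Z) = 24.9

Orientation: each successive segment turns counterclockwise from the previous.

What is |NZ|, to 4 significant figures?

33.22

∠GRK = 105.2° gives RK at 58.10° from the x-axis; with |RK| = 28.4, K = (33.27, -3.188). ∠RKZ = 131.2° gives KZ at 106.9° from the x-axis; with |KZ| = 24.9, Z = (26.03, 20.64). Then |NZ| = |Z − N| = 33.22.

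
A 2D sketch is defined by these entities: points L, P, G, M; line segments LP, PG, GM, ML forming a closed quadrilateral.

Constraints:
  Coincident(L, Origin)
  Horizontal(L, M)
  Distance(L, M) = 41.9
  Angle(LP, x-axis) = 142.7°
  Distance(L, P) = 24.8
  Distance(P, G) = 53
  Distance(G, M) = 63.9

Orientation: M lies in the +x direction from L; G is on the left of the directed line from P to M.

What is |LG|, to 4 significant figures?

58.30

Checks: |PG| = 53.00 ✓; |GM| = 63.90 ✓.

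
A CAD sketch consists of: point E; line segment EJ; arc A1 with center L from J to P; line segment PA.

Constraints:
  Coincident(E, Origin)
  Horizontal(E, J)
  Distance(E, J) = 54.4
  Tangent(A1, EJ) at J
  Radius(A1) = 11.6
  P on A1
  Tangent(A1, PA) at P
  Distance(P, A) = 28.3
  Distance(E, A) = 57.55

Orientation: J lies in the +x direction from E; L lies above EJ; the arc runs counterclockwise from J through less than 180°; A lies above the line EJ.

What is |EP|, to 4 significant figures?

65.52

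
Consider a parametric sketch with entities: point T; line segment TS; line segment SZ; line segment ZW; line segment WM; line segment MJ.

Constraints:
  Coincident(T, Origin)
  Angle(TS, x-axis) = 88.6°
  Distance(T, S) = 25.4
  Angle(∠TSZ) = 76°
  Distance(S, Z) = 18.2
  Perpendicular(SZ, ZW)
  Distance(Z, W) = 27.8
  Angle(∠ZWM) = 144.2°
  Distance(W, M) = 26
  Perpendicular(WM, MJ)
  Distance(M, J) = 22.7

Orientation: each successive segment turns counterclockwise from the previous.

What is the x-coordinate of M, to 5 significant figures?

8.3660

T is at the origin; TS runs at 88.6° with length 25.4, so S = (0.62058, 25.392). ∠TSZ = 76.0° gives SZ at -167.40° from the x-axis; with |SZ| = 18.2, Z = (-17.141, 21.422). SZ is perpendicular to ZW, so ZW runs at -77.400°; with |ZW| = 27.8, W = (-11.077, -5.7083). ∠ZWM = 144.2° gives WM at -41.600° from the x-axis; with |WM| = 26.0, M = (8.3660, -22.970). So M.x = 8.3660.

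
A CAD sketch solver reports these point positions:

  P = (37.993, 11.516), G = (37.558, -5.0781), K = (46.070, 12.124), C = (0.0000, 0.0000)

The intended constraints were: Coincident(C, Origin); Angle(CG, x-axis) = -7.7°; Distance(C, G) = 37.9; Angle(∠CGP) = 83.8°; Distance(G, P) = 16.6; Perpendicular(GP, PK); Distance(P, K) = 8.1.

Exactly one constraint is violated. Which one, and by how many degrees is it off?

Perpendicular(GP, PK) — off by 5.81°.

C = (0.00, 0.00) ✓; CG at -7.700° ✓; |CG| = 37.90 ✓; ∠CGP = 83.80° ✓; |GP| = 16.60 ✓; ∠(GP, PK) = 84.19° ✗; |PK| = 8.100 ✓.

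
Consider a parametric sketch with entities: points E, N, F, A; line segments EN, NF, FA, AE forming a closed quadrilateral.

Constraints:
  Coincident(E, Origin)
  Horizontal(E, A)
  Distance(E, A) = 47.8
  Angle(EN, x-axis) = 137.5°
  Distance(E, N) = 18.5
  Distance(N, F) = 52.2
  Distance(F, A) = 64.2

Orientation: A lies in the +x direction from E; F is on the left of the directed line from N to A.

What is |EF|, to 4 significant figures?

57.82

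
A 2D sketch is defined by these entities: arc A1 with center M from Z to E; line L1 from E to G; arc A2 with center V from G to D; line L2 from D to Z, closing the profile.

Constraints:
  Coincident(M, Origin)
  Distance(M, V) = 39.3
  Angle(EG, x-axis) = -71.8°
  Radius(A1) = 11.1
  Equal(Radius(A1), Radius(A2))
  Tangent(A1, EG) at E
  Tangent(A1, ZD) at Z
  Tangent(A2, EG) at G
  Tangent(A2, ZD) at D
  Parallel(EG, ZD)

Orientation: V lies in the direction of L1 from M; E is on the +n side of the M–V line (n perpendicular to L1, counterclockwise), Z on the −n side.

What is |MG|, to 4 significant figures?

40.84

Tangency of A1 to both parallel lines with radius 11.1 puts E and Z at M ± 11.1·n: E = (10.54, 3.467), Z = (-10.54, -3.467). Equal radii place G and D the same way about V: G = V + 11.1·n = (22.82, -33.87), D = V − 11.1·n = (1.730, -40.80). Then |MG| = |G − M| = 40.84.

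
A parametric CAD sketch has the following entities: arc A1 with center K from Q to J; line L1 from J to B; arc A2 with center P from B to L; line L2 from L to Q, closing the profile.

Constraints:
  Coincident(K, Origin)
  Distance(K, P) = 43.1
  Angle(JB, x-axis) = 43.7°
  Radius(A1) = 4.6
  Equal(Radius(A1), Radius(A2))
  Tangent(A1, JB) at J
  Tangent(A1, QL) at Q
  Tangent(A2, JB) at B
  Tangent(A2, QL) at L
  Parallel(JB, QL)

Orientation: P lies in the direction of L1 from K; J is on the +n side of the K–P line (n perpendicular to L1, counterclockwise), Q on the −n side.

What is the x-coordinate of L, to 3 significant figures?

34.3

The slot axis is L1's direction at 43.7°, so u = (cos 43.7°, sin 43.7°) = (0.723, 0.691) and n = (−sin 43.7°, cos 43.7°) = (-0.691, 0.723). K is at the origin and P lies 43.1 along u from K, so P = 43.1·u = (31.2, 29.8). Tangency of A1 to both parallel lines with radius 4.6 puts J and Q at K ± 4.6·n: J = (-3.18, 3.33), Q = (3.18, -3.33). Equal radii place B and L the same way about P: B = P + 4.6·n = (28.0, 33.1), L = P − 4.6·n = (34.3, 26.5). So L.x = 34.3.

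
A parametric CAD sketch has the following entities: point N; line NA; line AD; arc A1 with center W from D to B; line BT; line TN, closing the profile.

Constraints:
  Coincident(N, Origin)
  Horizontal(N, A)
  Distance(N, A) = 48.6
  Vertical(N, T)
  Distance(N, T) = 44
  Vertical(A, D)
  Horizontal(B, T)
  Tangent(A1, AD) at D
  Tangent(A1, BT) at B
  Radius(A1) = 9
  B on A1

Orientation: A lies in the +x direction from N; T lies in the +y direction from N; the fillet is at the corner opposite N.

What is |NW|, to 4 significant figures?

52.85

N is at the origin; NA is horizontal with |NA| = 48.6 and A on the +x side, so A = (48.60, 0.000). NT is vertical with |NT| = 44.0 and T on the +y side, so T = (0.000, 44.00). The virtual corner opposite N is at (48.60, 44.00). A1 meets AD tangentially, so WD is at right angles to AD and tangency of A1 to BT means the radius WB is perpendicular to BT, with radius 9.0, so the center W sits 9.0 in from both sides at W = (39.60, 35.00). Then |NW| = |W − N| = 52.85.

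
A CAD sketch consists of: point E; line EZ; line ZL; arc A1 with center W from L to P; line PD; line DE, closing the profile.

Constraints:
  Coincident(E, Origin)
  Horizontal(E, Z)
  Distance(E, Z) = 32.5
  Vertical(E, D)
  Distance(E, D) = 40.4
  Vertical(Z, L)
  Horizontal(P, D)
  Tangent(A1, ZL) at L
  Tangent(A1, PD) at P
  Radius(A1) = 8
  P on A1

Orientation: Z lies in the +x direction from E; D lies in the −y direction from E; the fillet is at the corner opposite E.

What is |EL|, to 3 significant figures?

45.9

E is at the origin; EZ is horizontal with |EZ| = 32.5 and Z on the +x side, so Z = (32.5, 0.00). ED is vertical with |ED| = 40.4 and D on the −y side, so D = (0.00, -40.4). The virtual corner opposite E is at (32.5, -40.4). Tangency of A1 to ZL means the radius WL is perpendicular to ZL and A1 meets PD tangentially, so WP is at right angles to PD, with radius 8.0, so the center W sits 8.0 in from both sides at W = (24.5, -32.4). That places the tangent points at L = (32.5, -32.4) on ZL and P = (24.5, -40.4) on PD. Then |EL| = |L − E| = 45.9.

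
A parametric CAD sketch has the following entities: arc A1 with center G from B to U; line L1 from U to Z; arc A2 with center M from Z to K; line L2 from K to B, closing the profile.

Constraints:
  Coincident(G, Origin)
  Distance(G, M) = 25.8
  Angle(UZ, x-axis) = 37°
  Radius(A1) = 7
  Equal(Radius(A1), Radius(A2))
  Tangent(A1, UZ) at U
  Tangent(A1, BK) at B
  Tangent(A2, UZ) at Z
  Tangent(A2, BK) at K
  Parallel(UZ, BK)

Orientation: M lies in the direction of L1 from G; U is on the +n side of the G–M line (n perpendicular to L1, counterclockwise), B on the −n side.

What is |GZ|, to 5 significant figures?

26.733

Tangency of A1 to both parallel lines with radius 7.0 puts U and B at G ± 7.0·n: U = (-4.2127, 5.5904), B = (4.2127, -5.5904). Equal radii place Z and K the same way about M: Z = M + 7.0·n = (16.392, 21.117), K = M − 7.0·n = (24.818, 9.9364). Then |GZ| = |Z − G| = 26.733.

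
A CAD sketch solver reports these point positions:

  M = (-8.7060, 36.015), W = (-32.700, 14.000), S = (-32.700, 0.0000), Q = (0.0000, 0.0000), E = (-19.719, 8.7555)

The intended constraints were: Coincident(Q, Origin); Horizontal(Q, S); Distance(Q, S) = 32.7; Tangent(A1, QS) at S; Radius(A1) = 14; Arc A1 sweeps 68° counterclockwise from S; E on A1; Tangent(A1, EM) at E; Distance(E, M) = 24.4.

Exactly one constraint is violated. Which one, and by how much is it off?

Distance(E, M) = 24.4 — off by 5.00.

Q = (0.00, 0.00) ✓; Q.y = 0.00, S.y = 0.00 ✓; |QS| = 32.70 ✓; ∠(WS, SQ) = 90.00° ✓; |WS| = 14.00 ✓; bearing(W→E) − bearing(W→S) = 68.00° ✓; |WE| = 14.00 ✓; ∠(WE, EM) = 90.00° ✓; |EM| = 29.40 ✗.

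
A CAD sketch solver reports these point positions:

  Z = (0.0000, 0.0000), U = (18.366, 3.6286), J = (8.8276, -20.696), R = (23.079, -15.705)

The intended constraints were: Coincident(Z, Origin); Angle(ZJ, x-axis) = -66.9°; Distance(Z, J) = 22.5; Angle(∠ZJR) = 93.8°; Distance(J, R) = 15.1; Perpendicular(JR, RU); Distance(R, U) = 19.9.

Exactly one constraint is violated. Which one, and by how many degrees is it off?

Perpendicular(JR, RU) — off by 5.60°.

Z = (0.00, 0.00) ✓; ZJ at -66.90° ✓; |ZJ| = 22.50 ✓; ∠ZJR = 93.80° ✓; |JR| = 15.10 ✓; ∠(JR, RU) = 84.40° ✗; |RU| = 19.90 ✓.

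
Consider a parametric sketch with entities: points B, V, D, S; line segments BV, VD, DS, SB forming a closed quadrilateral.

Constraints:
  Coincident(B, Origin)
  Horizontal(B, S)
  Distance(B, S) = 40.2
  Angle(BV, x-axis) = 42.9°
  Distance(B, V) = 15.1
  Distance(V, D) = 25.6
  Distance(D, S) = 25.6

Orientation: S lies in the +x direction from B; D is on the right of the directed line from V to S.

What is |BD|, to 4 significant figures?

23.54

Checks: |BS| = 40.20 ✓; |BV| = 15.10 ✓; |VD| = 25.60 ✓; |DS| = 25.60 ✓.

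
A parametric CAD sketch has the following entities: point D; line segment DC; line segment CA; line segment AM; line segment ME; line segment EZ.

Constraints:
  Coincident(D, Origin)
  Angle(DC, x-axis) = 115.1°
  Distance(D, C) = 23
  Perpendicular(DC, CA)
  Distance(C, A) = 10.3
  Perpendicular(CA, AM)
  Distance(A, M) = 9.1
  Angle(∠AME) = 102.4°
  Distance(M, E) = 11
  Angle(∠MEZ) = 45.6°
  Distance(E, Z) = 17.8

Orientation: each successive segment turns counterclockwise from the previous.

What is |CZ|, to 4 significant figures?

9.696

D is at the origin; DC runs at 115.1° with length 23.0, so C = (-9.757, 20.83). DC is perpendicular to CA, so CA runs at -154.9°; with |CA| = 10.3, A = (-19.08, 16.46). CA ⟂ AM, so AM runs at -64.90°; with |AM| = 9.1, M = (-15.22, 8.218). ∠AME = 102.4° gives ME at 12.70° from the x-axis; with |ME| = 11.0, E = (-4.493, 10.64). ∠MEZ = 45.6° gives EZ at 147.1° from the x-axis; with |EZ| = 17.8, Z = (-19.44, 20.30). Then |CZ| = |Z − C| = 9.696.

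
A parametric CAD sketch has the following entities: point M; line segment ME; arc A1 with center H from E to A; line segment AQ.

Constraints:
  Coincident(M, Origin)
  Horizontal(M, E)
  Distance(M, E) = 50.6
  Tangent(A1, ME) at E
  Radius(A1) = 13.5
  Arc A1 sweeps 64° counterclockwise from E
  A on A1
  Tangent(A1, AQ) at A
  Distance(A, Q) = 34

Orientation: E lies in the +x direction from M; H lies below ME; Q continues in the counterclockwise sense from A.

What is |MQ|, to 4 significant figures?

44.83

M is at the origin; ME is horizontal with |ME| = 50.6 and E on the +x side, so E = (50.60, 0.000). The tangent condition forces HE to be normal to ME, so H = E + (0, -13.5) = (50.60, -13.50). On A1, E sits at bearing 90° from H; a 64° counterclockwise sweep puts A at bearing 154°, so A = H + 13.5·(cos 154°, sin 154°) = (38.47, -7.582). Since A1 is tangent to AQ there, HA ⟂ AQ, so AQ runs along (−sin 154°, cos 154°); with |AQ| = 34.0, Q = (23.56, -38.14). Then |MQ| = |Q − M| = 44.83.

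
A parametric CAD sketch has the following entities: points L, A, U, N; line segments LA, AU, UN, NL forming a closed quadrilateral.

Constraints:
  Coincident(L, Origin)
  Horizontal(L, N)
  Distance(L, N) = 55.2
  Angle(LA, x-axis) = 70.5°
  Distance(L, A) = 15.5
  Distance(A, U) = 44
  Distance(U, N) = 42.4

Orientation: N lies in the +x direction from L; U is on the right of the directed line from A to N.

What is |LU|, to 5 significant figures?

34.029

Checks: |AU| = 44.00 ✓; |UN| = 42.40 ✓.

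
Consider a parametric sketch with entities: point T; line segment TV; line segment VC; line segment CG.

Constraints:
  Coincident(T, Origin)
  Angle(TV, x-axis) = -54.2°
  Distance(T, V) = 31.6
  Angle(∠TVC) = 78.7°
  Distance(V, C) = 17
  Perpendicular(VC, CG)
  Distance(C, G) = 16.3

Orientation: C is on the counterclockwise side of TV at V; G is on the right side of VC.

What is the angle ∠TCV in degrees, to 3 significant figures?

70.8°

T is at the origin; TV runs at -54.2° with length 31.6, so V = 31.6·(cos -54.2°, sin -54.2°) = (18.5, -25.6). ∠TVC = 78.7°, so VC runs at -54.2° + (180° − 78.7°) = 47.1° from the x-axis; with |VC| = 17.0, C = V + 17.0·(cos 47.1°, sin 47.1°) = (30.1, -13.2). Then cos ∠TCV = CT·CV / (|CT||CV|), giving 70.8°.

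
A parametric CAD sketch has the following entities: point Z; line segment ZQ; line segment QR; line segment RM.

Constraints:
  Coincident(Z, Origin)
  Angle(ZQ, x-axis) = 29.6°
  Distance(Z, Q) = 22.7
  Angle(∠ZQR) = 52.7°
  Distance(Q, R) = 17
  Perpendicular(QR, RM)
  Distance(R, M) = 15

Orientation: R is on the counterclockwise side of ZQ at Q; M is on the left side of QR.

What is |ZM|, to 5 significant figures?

4.4577

Z is at the origin; ZQ runs at 29.6° with length 22.7, so Q = 22.7·(cos 29.6°, sin 29.6°) = (19.738, 11.212). ∠ZQR = 52.7°, so QR runs at 29.6° + (180° − 52.7°) = 156.90° from the x-axis; with |QR| = 17.0, R = Q + 17.0·(cos 156.90°, sin 156.90°) = (4.1006, 17.882). QR ⟂ RM; with |RM| = 15.0 on the left of QR, M = R + 15.0·(-0.39234, -0.91982) = (-1.7845, 4.0849). Then |ZM| = |M − Z| = 4.4577.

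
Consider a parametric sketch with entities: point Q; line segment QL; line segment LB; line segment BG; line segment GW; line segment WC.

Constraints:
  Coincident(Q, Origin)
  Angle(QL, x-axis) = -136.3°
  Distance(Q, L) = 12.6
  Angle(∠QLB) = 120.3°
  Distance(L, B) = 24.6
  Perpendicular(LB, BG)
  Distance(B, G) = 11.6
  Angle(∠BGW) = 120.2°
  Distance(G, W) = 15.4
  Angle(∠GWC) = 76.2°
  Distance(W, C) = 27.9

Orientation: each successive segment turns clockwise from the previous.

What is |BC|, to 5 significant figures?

22.448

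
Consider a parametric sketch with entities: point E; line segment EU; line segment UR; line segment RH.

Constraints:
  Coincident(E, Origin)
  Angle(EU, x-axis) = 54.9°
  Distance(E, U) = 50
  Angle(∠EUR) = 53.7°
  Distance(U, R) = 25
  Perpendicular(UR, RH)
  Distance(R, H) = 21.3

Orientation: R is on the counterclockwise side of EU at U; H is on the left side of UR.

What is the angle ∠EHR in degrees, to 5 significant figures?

166.39°

E is at the origin; EU runs at 54.9° with length 50.0, so U = 50.0·(cos 54.9°, sin 54.9°) = (28.750, 40.907). ∠EUR = 53.7°, so UR runs at 54.9° + (180° − 53.7°) = 181.20° from the x-axis; with |UR| = 25.0, R = U + 25.0·(cos 181.20°, sin 181.20°) = (3.7557, 40.384). The perpendicularity gives RH at right angles to UR; with |RH| = 21.3 on the left of UR, H = R + 21.3·(0.020942, -0.99978) = (4.2018, 19.089). Then cos ∠EHR = HE·HR / (|HE||HR|), giving 166.39°.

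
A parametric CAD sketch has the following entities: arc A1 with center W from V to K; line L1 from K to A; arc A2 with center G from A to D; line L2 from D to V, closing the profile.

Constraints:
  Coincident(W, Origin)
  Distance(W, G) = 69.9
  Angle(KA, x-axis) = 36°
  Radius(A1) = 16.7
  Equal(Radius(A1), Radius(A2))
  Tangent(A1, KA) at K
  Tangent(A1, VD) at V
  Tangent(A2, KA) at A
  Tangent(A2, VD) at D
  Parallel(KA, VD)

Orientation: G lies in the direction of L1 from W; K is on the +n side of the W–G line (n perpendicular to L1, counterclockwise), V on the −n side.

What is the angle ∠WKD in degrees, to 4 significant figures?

64.46°

The slot axis is L1's direction at 36.0°, so u = (cos 36.0°, sin 36.0°) = (0.8090, 0.5878) and n = (−sin 36.0°, cos 36.0°) = (-0.5878, 0.8090). W is at the origin and G lies 69.9 along u from W, so G = 69.9·u = (56.55, 41.09). Tangency of A1 to both parallel lines with radius 16.7 puts K and V at W ± 16.7·n: K = (-9.816, 13.51), V = (9.816, -13.51). Equal radii place A and D the same way about G: A = G + 16.7·n = (46.73, 54.60), D = G − 16.7·n = (66.37, 27.58). Then cos ∠WKD = KW·KD / (|KW||KD|), giving 64.46°.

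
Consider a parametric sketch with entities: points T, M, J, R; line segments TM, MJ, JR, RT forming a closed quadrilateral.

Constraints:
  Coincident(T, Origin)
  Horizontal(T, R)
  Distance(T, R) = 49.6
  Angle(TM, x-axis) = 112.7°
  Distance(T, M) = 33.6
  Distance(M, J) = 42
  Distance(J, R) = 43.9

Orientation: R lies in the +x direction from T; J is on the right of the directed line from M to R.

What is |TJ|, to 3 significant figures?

8.88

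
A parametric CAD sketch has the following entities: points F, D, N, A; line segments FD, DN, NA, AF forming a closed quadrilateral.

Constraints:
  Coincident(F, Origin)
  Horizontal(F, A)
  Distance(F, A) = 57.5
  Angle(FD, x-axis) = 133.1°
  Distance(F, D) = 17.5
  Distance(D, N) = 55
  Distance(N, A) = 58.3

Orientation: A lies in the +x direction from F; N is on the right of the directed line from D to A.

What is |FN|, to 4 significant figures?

38.62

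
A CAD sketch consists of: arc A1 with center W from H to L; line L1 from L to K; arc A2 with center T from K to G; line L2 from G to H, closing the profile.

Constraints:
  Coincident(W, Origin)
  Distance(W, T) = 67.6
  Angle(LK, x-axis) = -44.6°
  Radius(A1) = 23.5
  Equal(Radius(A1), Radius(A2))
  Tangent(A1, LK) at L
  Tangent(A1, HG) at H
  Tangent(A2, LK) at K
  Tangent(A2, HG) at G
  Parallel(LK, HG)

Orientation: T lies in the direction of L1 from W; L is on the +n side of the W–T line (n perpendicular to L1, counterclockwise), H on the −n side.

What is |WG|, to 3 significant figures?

71.6

Tangency of A1 to both parallel lines with radius 23.5 puts L and H at W ± 23.5·n: L = (16.5, 16.7), H = (-16.5, -16.7). Equal radii place K and G the same way about T: K = T + 23.5·n = (64.6, -30.7), G = T − 23.5·n = (31.6, -64.2). Then |WG| = |G − W| = 71.6.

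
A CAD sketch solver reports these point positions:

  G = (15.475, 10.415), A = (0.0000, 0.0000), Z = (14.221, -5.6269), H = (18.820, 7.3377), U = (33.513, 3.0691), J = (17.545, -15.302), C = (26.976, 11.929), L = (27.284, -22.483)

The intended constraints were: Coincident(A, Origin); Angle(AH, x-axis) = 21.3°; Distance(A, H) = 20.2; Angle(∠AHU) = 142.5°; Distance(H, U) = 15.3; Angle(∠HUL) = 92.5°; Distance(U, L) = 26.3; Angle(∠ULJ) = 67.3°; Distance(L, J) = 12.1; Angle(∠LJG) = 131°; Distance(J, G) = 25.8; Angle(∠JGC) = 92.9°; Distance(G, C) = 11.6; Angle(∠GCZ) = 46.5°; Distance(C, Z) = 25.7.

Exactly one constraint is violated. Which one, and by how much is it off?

Distance(C, Z) = 25.7 — off by 4.00.

A = (0.00, 0.00) ✓; AH at 21.30° ✓; |AH| = 20.20 ✓; ∠AHU = 142.5° ✓; |HU| = 15.30 ✓; ∠HUL = 92.50° ✓; |UL| = 26.30 ✓; ∠ULJ = 67.30° ✓; |LJ| = 12.10 ✓; ∠LJG = 131.0° ✓; |JG| = 25.80 ✓; ∠JGC = 92.90° ✓; |GC| = 11.60 ✓; ∠GCZ = 46.50° ✓; |CZ| = 21.70 ✗.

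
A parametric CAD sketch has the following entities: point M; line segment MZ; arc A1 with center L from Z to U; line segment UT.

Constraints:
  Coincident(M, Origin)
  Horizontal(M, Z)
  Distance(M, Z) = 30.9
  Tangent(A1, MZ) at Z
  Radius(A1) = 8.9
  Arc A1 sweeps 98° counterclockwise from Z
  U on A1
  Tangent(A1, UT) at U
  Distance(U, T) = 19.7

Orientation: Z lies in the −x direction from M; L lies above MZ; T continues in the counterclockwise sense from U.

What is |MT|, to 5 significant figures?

38.670

M is at the origin; MZ is horizontal with |MZ| = 30.9 and Z on the −x side, so Z = (-30.900, 0.0000). The tangent condition forces LZ to be normal to MZ, so L = Z + (0, 8.9) = (-30.900, 8.9000). On A1, Z sits at bearing -90° from L; a 98° counterclockwise sweep puts U at bearing 8°, so U = L + 8.9·(cos 8°, sin 8°) = (-22.087, 10.139). Since A1 is tangent to UT there, LU ⟂ UT, so UT runs along (−sin 8°, cos 8°); with |UT| = 19.7, T = (-24.828, 29.647). Then |MT| = |T − M| = 38.670.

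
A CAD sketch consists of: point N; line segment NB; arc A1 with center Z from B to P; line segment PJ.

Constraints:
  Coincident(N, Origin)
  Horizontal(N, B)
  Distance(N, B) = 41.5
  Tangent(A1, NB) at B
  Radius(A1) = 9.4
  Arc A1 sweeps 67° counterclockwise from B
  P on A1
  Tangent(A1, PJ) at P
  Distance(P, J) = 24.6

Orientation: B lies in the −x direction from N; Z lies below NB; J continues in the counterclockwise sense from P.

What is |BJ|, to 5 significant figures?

33.742

On A1, B sits at bearing 90° from Z; a 67° counterclockwise sweep puts P at bearing 157°, so P = Z + 9.4·(cos 157°, sin 157°) = (-50.153, -5.7271). Tangency of A1 to PJ means the radius ZP is perpendicular to PJ, so PJ runs along (−sin 157°, cos 157°); with |PJ| = 24.6, J = (-59.765, -28.372). Then |BJ| = |J − B| = 33.742.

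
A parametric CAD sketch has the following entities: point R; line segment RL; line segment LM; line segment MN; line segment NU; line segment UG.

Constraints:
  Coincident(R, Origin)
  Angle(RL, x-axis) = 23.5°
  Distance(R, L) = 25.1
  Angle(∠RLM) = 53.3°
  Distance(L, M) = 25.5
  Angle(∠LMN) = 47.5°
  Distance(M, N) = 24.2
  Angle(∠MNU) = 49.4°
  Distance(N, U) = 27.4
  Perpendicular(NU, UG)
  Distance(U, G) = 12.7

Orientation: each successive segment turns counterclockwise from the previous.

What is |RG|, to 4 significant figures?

31.20

R is at the origin; RL runs at 23.5° with length 25.1, so L = (23.02, 10.01). ∠RLM = 53.3° gives LM at 150.2° from the x-axis; with |LM| = 25.5, M = (0.8902, 22.68). ∠LMN = 47.5° gives MN at -77.30° from the x-axis; with |MN| = 24.2, N = (6.210, -0.9265). ∠MNU = 49.4° gives NU at 53.30° from the x-axis; with |NU| = 27.4, U = (22.59, 21.04). NU ⟂ UG, so UG runs at 143.3°; with |UG| = 12.7, G = (12.40, 28.63). Then |RG| = |G − R| = 31.20.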